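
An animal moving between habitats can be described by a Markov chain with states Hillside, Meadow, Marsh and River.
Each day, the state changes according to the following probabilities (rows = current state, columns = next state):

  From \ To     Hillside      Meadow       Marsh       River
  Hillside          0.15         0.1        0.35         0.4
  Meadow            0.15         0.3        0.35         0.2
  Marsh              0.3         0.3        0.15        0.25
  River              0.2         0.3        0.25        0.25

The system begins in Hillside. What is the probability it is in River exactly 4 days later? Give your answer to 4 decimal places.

0.2671

Propagate the distribution vector 4 days from Hillside.
After 0 days: (1.0000, 0.0000, 0.0000, 0.0000)
After 1 day: (0.1500, 0.1000, 0.3500, 0.4000)
After 2 days: (0.2225, 0.2700, 0.2400, 0.2675)
After 3 days: (0.1994, 0.2555, 0.2753, 0.2699)
After 4 days: (0.2048, 0.2601, 0.2680, 0.2671)
P(in River after 4 days) = 0.2671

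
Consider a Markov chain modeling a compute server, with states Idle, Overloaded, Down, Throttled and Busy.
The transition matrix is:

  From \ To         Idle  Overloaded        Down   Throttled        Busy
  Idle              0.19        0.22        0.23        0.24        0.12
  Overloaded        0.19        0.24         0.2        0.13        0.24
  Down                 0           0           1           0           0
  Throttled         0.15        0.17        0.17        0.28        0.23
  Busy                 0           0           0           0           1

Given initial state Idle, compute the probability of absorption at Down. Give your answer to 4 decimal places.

0.5522

Let h(s) be the probability of absorption at Down starting from transient state s. Then h(Down) = 1 and h(Busy) = 0. By first-step analysis:
h(Idle) = 0.19·h(Idle) + 0.22·h(Overloaded) + 0.23·1 + 0.24·h(Throttled) + 0.12·0
h(Overloaded) = 0.19·h(Idle) + 0.24·h(Overloaded) + 0.2·1 + 0.13·h(Throttled) + 0.24·0
h(Throttled) = 0.15·h(Idle) + 0.17·h(Overloaded) + 0.17·1 + 0.28·h(Throttled) + 0.23·0
Solving: h(Idle) = 0.5522, h(Overloaded) = 0.4807, h(Throttled) = 0.4646.
Starting from Idle, the probability is 0.5522.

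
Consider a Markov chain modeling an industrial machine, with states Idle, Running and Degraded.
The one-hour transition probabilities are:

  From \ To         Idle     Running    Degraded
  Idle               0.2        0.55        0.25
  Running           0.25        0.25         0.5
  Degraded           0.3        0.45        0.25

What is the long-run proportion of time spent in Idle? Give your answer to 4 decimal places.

Let the stationary distribution be π with π = πP and π_1 + π_2 + π_3 = 1.
π_1 = 0.2·π_1 + 0.25·π_2 + 0.3·π_3
π_2 = 0.55·π_1 + 0.25·π_2 + 0.45·π_3
Solving with the normalization constraint gives π = (0.2547, 0.3962, 0.3491).
So the stationary probability of Idle is 0.2547.

0.2547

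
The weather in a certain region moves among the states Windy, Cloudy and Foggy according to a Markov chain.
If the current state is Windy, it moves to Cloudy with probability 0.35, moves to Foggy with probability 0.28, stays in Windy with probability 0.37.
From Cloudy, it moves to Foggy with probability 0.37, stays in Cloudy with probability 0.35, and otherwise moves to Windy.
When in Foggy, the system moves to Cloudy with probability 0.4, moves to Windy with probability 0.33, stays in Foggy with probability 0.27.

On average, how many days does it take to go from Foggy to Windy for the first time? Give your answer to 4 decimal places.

Let t(s) be the expected number of days to first reach Windy from state s, with t(Windy) = 0. Conditioning on the first day:
t(Cloudy) = 1 + 0.35·t(Cloudy) + 0.37·t(Foggy)
t(Foggy) = 1 + 0.4·t(Cloudy) + 0.27·t(Foggy)
Solving: t(Cloudy) = 3.3691, t(Foggy) = 3.2159.
Expected days from Foggy to Windy: 3.2159.

3.2159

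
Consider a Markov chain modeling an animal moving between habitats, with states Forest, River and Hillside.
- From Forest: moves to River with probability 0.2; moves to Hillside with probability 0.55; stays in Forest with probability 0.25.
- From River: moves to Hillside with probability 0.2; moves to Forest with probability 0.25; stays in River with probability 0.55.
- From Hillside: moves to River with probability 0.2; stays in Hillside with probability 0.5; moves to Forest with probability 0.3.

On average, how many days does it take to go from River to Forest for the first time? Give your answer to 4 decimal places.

Let t(s) be the expected number of days to first reach Forest from state s, with t(Forest) = 0. Conditioning on the first day:
t(River) = 1 + 0.55·t(River) + 0.2·t(Hillside)
t(Hillside) = 1 + 0.2·t(River) + 0.5·t(Hillside)
Solving: t(River) = 3.7838, t(Hillside) = 3.5135.
Expected days from River to Forest: 3.7838.

3.7838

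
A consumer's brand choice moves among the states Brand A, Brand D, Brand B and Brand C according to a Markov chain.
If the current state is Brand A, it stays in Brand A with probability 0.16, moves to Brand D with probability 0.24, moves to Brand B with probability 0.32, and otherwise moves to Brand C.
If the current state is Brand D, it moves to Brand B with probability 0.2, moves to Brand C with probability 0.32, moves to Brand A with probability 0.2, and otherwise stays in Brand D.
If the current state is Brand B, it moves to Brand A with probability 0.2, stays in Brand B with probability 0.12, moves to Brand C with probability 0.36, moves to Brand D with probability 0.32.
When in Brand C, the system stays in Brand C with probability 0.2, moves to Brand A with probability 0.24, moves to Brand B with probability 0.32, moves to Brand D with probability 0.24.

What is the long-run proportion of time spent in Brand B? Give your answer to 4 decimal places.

0.2397

Let the stationary distribution be π with π = πP and π_1 + π_2 + π_3 + π_4 = 1.
π_1 = 0.16·π_1 + 0.2·π_2 + 0.2·π_3 + 0.24·π_4
π_2 = 0.24·π_1 + 0.28·π_2 + 0.32·π_3 + 0.24·π_4
π_3 = 0.32·π_1 + 0.2·π_2 + 0.12·π_3 + 0.32·π_4
Solving with the normalization constraint gives π = (0.2033, 0.2700, 0.2397, 0.2870).
So the stationary probability of Brand B is 0.2397.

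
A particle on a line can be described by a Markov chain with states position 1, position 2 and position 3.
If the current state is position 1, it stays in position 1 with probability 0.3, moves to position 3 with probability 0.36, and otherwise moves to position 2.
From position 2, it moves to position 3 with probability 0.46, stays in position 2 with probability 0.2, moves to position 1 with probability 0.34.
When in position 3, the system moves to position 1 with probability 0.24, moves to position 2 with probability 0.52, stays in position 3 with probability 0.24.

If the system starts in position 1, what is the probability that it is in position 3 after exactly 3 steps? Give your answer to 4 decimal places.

0.3536

Propagate the distribution vector 3 steps from position 1.
After 0 steps: (1.0000, 0.0000, 0.0000)
After 1 step: (0.3000, 0.3400, 0.3600)
After 2 steps: (0.2920, 0.3572, 0.3508)
After 3 steps: (0.2932, 0.3531, 0.3536)
P(in position 3 after 3 steps) = 0.3536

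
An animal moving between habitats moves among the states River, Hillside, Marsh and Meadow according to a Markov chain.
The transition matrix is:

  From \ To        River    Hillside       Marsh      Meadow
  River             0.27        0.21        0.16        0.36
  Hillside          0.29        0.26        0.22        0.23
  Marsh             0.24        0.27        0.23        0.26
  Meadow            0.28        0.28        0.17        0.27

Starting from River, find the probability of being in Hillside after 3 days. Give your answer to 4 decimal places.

0.2539

Propagate the distribution vector 3 days from River.
After 0 days: (1.0000, 0.0000, 0.0000, 0.0000)
After 1 day: (0.2700, 0.2100, 0.1600, 0.3600)
After 2 days: (0.2730, 0.2553, 0.1874, 0.2843)
After 3 days: (0.2723, 0.2539, 0.1913, 0.2825)
P(in Hillside after 3 days) = 0.2539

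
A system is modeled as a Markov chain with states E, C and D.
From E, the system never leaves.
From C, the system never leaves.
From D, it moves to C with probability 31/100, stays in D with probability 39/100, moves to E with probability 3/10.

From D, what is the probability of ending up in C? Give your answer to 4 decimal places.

0.5082

Let h(s) be the probability of absorption at C starting from transient state s. Then h(C) = 1 and h(E) = 0. By first-step analysis:
h(D) = 0.3·0 + 0.31·1 + 0.39·h(D)
Solving: h(D) = 0.5082.
Starting from D, the probability is 0.5082.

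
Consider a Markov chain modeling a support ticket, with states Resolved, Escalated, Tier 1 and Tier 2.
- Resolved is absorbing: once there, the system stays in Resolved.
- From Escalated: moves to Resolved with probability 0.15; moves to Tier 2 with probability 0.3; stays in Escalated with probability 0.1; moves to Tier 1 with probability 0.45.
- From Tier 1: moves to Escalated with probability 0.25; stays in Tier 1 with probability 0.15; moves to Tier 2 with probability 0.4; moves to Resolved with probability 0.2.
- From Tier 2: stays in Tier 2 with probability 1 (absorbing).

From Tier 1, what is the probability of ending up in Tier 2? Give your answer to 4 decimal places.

Let h(s) be the probability of absorption at Tier 2 starting from transient state s. Then h(Tier 2) = 1 and h(Resolved) = 0. By first-step analysis:
h(Escalated) = 0.15·0 + 0.1·h(Escalated) + 0.45·h(Tier 1) + 0.3·1
h(Tier 1) = 0.2·0 + 0.25·h(Escalated) + 0.15·h(Tier 1) + 0.4·1
Solving: h(Escalated) = 0.6667, h(Tier 1) = 0.6667.
Starting from Tier 1, the probability is 0.6667.

0.6667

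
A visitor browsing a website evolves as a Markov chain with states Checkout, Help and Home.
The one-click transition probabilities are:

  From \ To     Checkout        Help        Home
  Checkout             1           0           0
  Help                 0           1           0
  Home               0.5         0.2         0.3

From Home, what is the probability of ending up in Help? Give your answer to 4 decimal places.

Let h(s) be the probability of absorption at Help starting from transient state s. Then h(Help) = 1 and h(Checkout) = 0. By first-step analysis:
h(Home) = 0.5·0 + 0.2·1 + 0.3·h(Home)
Solving: h(Home) = 0.2857.
Starting from Home, the probability is 0.2857.

0.2857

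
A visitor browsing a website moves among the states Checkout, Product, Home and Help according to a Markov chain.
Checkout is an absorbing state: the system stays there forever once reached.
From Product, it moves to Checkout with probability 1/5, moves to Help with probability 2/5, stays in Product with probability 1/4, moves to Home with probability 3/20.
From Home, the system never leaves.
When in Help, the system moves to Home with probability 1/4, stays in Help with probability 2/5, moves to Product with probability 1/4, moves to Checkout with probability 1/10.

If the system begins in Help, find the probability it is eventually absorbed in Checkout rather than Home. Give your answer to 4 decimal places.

Let h(s) be the probability of absorption at Checkout starting from transient state s. Then h(Checkout) = 1 and h(Home) = 0. By first-step analysis:
h(Product) = 0.2·1 + 0.25·h(Product) + 0.15·0 + 0.4·h(Help)
h(Help) = 0.1·1 + 0.25·h(Product) + 0.25·0 + 0.4·h(Help)
Solving: h(Product) = 0.4571, h(Help) = 0.3571.
Starting from Help, the probability is 0.3571.

0.3571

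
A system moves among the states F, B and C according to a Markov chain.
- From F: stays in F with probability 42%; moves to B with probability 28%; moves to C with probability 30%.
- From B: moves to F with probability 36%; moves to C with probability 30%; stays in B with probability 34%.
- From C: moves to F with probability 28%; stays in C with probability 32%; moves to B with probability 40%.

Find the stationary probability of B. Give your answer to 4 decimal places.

0.3370

Let the stationary distribution be π with π = πP and π_1 + π_2 + π_3 = 1.
π_1 = 0.42·π_1 + 0.36·π_2 + 0.28·π_3
π_2 = 0.28·π_1 + 0.34·π_2 + 0.4·π_3
Solving with the normalization constraint gives π = (0.3569, 0.3370, 0.3061).
So the stationary probability of B is 0.3370.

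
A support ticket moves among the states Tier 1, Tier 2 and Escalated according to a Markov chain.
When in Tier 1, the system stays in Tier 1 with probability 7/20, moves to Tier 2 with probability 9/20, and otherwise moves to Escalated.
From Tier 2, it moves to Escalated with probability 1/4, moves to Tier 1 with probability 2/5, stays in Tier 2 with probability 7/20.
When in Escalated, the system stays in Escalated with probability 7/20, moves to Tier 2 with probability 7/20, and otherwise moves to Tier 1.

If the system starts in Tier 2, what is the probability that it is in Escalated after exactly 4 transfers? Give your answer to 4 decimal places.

0.2579

Propagate the distribution vector 4 transfers from Tier 2.
After 0 transfers: (0.0000, 1.0000, 0.0000)
After 1 transfer: (0.4000, 0.3500, 0.2500)
After 2 transfers: (0.3550, 0.3900, 0.2550)
After 3 transfers: (0.3568, 0.3855, 0.2578)
After 4 transfers: (0.3564, 0.3857, 0.2579)
P(in Escalated after 4 transfers) = 0.2579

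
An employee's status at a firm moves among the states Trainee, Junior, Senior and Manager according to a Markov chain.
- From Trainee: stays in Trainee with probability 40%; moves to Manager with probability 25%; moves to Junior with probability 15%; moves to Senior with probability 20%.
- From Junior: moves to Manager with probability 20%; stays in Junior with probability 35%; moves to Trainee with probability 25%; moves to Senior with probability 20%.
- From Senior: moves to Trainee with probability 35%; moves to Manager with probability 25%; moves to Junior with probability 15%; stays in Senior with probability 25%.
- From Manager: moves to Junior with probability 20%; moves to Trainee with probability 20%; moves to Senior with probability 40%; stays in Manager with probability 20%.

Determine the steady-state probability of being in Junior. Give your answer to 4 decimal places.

Let the stationary distribution be π with π = πP and π_1 + π_2 + π_3 + π_4 = 1.
π_1 = 0.4·π_1 + 0.25·π_2 + 0.35·π_3 + 0.2·π_4
π_2 = 0.15·π_1 + 0.35·π_2 + 0.15·π_3 + 0.2·π_4
π_3 = 0.2·π_1 + 0.2·π_2 + 0.25·π_3 + 0.4·π_4
Solving with the normalization constraint gives π = (0.3111, 0.2018, 0.2586, 0.2285).
So the stationary probability of Junior is 0.2018.

0.2018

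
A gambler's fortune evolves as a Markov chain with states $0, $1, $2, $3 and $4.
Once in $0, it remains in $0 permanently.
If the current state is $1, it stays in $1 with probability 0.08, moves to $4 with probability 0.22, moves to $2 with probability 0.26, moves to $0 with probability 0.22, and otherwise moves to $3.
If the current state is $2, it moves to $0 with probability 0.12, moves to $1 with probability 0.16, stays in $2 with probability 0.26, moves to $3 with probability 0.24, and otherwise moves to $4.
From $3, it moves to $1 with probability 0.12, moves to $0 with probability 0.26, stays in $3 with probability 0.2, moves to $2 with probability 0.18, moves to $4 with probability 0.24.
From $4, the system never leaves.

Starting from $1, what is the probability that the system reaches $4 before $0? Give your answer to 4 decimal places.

0.5231

Let h(s) be the probability of absorption at $4 starting from transient state s. Then h($4) = 1 and h($0) = 0. By first-step analysis:
h($1) = 0.22·0 + 0.08·h($1) + 0.26·h($2) + 0.22·h($3) + 0.22·1
h($2) = 0.12·0 + 0.16·h($1) + 0.26·h($2) + 0.24·h($3) + 0.22·1
h($3) = 0.26·0 + 0.12·h($1) + 0.18·h($2) + 0.2·h($3) + 0.24·1
Solving: h($1) = 0.5231, h($2) = 0.5751, h($3) = 0.5079.
Starting from $1, the probability is 0.5231.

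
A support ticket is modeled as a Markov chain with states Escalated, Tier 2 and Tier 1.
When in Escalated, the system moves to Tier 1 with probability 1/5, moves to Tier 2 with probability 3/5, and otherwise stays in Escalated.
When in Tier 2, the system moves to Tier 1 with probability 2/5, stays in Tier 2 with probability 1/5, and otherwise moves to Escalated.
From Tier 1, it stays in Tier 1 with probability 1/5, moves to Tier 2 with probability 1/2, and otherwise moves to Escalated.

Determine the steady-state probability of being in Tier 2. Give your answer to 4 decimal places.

Let the stationary distribution be π with π = πP and π_1 + π_2 + π_3 = 1.
π_1 = 0.2·π_1 + 0.4·π_2 + 0.3·π_3
π_2 = 0.6·π_1 + 0.2·π_2 + 0.5·π_3
Solving with the normalization constraint gives π = (0.3099, 0.4085, 0.2817).
So the stationary probability of Tier 2 is 0.4085.

0.4085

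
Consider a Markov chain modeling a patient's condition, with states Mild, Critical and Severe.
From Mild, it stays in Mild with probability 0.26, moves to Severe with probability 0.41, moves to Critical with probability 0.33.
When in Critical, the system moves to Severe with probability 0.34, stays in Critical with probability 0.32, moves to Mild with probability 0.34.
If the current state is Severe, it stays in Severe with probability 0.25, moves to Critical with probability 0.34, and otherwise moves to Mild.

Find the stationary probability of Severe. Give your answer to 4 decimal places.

Let the stationary distribution be π with π = πP and π_1 + π_2 + π_3 = 1.
π_1 = 0.26·π_1 + 0.34·π_2 + 0.41·π_3
π_2 = 0.33·π_1 + 0.32·π_2 + 0.34·π_3
Solving with the normalization constraint gives π = (0.3364, 0.3300, 0.3335).
So the stationary probability of Severe is 0.3335.

0.3335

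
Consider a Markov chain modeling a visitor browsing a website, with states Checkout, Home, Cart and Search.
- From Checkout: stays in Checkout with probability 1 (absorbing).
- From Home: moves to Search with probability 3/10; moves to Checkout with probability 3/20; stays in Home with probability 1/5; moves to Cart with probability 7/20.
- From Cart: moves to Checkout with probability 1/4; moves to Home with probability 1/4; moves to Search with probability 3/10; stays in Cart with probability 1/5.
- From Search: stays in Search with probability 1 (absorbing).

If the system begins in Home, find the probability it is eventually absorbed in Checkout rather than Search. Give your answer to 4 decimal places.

Let h(s) be the probability of absorption at Checkout starting from transient state s. Then h(Checkout) = 1 and h(Search) = 0. By first-step analysis:
h(Home) = 0.15·1 + 0.2·h(Home) + 0.35·h(Cart) + 0.3·0
h(Cart) = 0.25·1 + 0.25·h(Home) + 0.2·h(Cart) + 0.3·0
Solving: h(Home) = 0.3756, h(Cart) = 0.4299.
Starting from Home, the probability is 0.3756.

0.3756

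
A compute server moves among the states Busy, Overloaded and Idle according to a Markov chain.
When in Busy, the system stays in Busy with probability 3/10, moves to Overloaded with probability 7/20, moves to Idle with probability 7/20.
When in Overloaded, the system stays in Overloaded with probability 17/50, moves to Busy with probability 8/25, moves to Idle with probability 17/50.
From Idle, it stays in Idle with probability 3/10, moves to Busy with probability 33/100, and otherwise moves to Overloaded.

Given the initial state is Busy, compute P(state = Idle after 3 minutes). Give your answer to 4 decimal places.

Propagate the distribution vector 3 minutes from Busy.
After 0 minutes: (1.0000, 0.0000, 0.0000)
After 1 minute: (0.3000, 0.3500, 0.3500)
After 2 minutes: (0.3175, 0.3535, 0.3290)
After 3 minutes: (0.3169, 0.3530, 0.3300)
P(in Idle after 3 minutes) = 0.3300

0.3300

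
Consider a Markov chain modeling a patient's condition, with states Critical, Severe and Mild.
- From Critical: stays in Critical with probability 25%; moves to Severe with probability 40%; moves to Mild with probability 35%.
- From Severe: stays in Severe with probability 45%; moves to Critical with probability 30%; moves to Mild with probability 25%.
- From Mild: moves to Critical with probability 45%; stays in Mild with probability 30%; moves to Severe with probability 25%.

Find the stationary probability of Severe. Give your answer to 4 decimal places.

0.3740

Let the stationary distribution be π with π = πP and π_1 + π_2 + π_3 = 1.
π_1 = 0.25·π_1 + 0.3·π_2 + 0.45·π_3
π_2 = 0.4·π_1 + 0.45·π_2 + 0.25·π_3
Solving with the normalization constraint gives π = (0.3282, 0.3740, 0.2977).
So the stationary probability of Severe is 0.3740.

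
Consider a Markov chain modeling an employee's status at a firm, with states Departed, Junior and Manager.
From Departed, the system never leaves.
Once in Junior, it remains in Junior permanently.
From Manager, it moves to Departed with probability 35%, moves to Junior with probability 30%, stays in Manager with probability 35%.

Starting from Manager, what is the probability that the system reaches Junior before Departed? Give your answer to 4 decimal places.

0.4615

Let h(s) be the probability of absorption at Junior starting from transient state s. Then h(Junior) = 1 and h(Departed) = 0. By first-step analysis:
h(Manager) = 0.35·0 + 0.3·1 + 0.35·h(Manager)
Solving: h(Manager) = 0.4615.
Starting from Manager, the probability is 0.4615.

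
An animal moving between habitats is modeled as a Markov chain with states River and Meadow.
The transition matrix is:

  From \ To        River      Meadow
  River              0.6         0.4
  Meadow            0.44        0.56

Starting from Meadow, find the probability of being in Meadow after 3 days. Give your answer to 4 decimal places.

Propagate the distribution vector 3 days from Meadow.
After 0 days: (0.0000, 1.0000)
After 1 day: (0.4400, 0.5600)
After 2 days: (0.5104, 0.4896)
After 3 days: (0.5217, 0.4783)
P(in Meadow after 3 days) = 0.4783

0.4783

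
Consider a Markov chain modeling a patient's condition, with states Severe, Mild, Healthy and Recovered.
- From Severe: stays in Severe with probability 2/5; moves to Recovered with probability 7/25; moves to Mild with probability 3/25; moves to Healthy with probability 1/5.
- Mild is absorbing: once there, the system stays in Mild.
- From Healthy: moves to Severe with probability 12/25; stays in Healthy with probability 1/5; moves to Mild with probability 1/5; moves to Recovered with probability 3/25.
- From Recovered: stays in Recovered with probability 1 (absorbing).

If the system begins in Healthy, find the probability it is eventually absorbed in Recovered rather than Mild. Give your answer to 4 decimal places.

Let h(s) be the probability of absorption at Recovered starting from transient state s. Then h(Recovered) = 1 and h(Mild) = 0. By first-step analysis:
h(Severe) = 0.4·h(Severe) + 0.12·0 + 0.2·h(Healthy) + 0.28·1
h(Healthy) = 0.48·h(Severe) + 0.2·0 + 0.2·h(Healthy) + 0.12·1
Solving: h(Severe) = 0.6458, h(Healthy) = 0.5375.
Starting from Healthy, the probability is 0.5375.

0.5375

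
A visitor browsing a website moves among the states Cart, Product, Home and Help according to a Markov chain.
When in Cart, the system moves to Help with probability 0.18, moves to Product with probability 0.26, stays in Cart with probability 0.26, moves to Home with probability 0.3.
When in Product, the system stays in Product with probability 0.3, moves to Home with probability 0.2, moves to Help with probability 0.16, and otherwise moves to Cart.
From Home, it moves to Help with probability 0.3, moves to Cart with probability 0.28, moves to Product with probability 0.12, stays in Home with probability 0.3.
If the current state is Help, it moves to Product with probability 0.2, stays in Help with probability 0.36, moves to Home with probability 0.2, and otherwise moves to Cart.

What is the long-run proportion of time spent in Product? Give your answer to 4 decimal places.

Let the stationary distribution be π with π = πP and π_1 + π_2 + π_3 + π_4 = 1.
π_1 = 0.26·π_1 + 0.34·π_2 + 0.28·π_3 + 0.24·π_4
π_2 = 0.26·π_1 + 0.3·π_2 + 0.12·π_3 + 0.2·π_4
π_3 = 0.3·π_1 + 0.2·π_2 + 0.3·π_3 + 0.2·π_4
Solving with the normalization constraint gives π = (0.2775, 0.2182, 0.2531, 0.2512).
So the stationary probability of Product is 0.2182.

0.2182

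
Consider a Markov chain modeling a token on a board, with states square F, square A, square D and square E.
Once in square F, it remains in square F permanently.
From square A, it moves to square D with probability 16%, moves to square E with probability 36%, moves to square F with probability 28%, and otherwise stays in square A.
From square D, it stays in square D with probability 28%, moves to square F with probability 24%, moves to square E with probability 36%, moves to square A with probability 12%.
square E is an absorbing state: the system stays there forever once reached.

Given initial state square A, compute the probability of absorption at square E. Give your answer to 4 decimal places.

Let h(s) be the probability of absorption at square E starting from transient state s. Then h(square E) = 1 and h(square F) = 0. By first-step analysis:
h(square A) = 0.28·0 + 0.2·h(square A) + 0.16·h(square D) + 0.36·1
h(square D) = 0.24·0 + 0.12·h(square A) + 0.28·h(square D) + 0.36·1
Solving: h(square A) = 0.5690, h(square D) = 0.5948.
Starting from square A, the probability is 0.5690.

0.5690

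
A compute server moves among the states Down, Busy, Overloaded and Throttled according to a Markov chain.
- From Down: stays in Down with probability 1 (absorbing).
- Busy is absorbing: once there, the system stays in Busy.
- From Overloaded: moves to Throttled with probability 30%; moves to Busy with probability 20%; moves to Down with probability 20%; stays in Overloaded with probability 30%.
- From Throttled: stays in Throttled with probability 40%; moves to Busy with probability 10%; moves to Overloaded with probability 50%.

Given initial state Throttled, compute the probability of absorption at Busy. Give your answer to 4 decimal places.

Let h(s) be the probability of absorption at Busy starting from transient state s. Then h(Busy) = 1 and h(Down) = 0. By first-step analysis:
h(Overloaded) = 0.2·0 + 0.2·1 + 0.3·h(Overloaded) + 0.3·h(Throttled)
h(Throttled) = 0.1·1 + 0.5·h(Overloaded) + 0.4·h(Throttled)
Solving: h(Overloaded) = 0.5556, h(Throttled) = 0.6296.
Starting from Throttled, the probability is 0.6296.

0.6296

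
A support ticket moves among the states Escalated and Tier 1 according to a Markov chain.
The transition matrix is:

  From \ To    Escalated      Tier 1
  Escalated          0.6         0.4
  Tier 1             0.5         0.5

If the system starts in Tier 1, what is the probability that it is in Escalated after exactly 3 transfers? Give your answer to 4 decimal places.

Propagate the distribution vector 3 transfers from Tier 1.
After 0 transfers: (0.0000, 1.0000)
After 1 transfer: (0.5000, 0.5000)
After 2 transfers: (0.5500, 0.4500)
After 3 transfers: (0.5550, 0.4450)
P(in Escalated after 3 transfers) = 0.5550

0.5550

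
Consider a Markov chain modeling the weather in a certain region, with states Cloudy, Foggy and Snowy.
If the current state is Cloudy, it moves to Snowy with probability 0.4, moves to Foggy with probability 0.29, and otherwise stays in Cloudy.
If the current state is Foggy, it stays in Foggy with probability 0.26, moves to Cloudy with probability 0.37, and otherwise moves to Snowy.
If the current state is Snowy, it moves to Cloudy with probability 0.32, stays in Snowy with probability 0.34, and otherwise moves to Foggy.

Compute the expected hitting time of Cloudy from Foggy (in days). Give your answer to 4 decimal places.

2.8406

Let t(s) be the expected number of days to first reach Cloudy from state s, with t(Cloudy) = 0. Conditioning on the first day:
t(Foggy) = 1 + 0.26·t(Foggy) + 0.37·t(Snowy)
t(Snowy) = 1 + 0.34·t(Foggy) + 0.34·t(Snowy)
Solving: t(Foggy) = 2.8406, t(Snowy) = 2.9785.
Expected days from Foggy to Cloudy: 2.8406.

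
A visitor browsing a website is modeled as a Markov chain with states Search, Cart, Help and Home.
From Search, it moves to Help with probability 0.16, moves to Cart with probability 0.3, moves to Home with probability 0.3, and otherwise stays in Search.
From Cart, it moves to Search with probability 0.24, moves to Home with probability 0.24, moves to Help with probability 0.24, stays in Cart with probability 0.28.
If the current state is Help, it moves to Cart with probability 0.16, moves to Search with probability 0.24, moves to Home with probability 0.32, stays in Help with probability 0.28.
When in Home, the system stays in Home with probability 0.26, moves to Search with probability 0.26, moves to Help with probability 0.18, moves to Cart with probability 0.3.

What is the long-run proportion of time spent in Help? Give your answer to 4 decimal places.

0.2122

Let the stationary distribution be π with π = πP and π_1 + π_2 + π_3 + π_4 = 1.
π_1 = 0.24·π_1 + 0.24·π_2 + 0.24·π_3 + 0.26·π_4
π_2 = 0.3·π_1 + 0.28·π_2 + 0.16·π_3 + 0.3·π_4
π_3 = 0.16·π_1 + 0.24·π_2 + 0.28·π_3 + 0.18·π_4
Solving with the normalization constraint gives π = (0.2455, 0.2650, 0.2122, 0.2773).
So the stationary probability of Help is 0.2122.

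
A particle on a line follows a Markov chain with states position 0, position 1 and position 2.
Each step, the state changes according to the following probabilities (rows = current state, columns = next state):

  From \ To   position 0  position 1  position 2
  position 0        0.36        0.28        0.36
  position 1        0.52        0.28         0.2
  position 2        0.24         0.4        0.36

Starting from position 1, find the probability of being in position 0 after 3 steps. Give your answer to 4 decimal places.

Propagate the distribution vector 3 steps from position 1.
After 0 steps: (0.0000, 1.0000, 0.0000)
After 1 step: (0.5200, 0.2800, 0.2000)
After 2 steps: (0.3808, 0.3040, 0.3152)
After 3 steps: (0.3708, 0.3178, 0.3114)
P(in position 0 after 3 steps) = 0.3708

0.3708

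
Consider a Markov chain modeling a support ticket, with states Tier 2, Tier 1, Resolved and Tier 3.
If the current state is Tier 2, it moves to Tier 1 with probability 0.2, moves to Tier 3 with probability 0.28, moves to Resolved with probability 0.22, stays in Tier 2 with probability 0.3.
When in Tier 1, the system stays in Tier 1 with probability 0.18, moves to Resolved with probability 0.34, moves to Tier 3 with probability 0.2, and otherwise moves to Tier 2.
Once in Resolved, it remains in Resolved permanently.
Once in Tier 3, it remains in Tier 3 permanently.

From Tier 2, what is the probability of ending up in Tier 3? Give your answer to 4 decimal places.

Let h(s) be the probability of absorption at Tier 3 starting from transient state s. Then h(Tier 3) = 1 and h(Resolved) = 0. By first-step analysis:
h(Tier 2) = 0.3·h(Tier 2) + 0.2·h(Tier 1) + 0.22·0 + 0.28·1
h(Tier 1) = 0.28·h(Tier 2) + 0.18·h(Tier 1) + 0.34·0 + 0.2·1
Solving: h(Tier 2) = 0.5205, h(Tier 1) = 0.4216.
Starting from Tier 2, the probability is 0.5205.

0.5205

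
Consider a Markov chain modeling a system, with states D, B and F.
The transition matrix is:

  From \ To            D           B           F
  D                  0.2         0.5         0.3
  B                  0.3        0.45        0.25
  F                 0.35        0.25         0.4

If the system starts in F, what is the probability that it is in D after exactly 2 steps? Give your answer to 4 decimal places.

0.2850

Sum over the intermediate state after 1 step:
P = P(F→D)·P(D→D) + P(F→B)·P(B→D) + P(F→F)·P(F→D)
  = 0.35×0.2 + 0.25×0.3 + 0.4×0.35
  = 0.0700 + 0.0750 + 0.1400 = 0.2850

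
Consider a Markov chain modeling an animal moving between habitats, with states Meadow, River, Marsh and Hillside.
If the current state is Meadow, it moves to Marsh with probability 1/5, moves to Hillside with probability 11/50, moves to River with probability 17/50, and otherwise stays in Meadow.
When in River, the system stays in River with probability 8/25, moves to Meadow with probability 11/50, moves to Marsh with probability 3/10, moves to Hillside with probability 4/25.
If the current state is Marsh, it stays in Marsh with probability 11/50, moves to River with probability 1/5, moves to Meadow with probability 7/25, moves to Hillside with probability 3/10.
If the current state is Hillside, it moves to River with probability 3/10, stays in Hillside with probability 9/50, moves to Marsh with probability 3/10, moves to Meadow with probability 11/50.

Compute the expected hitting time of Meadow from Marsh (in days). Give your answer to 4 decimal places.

Let t(s) be the expected number of days to first reach Meadow from state s, with t(Meadow) = 0. Conditioning on the first day:
t(River) = 1 + 0.32·t(River) + 0.3·t(Marsh) + 0.16·t(Hillside)
t(Marsh) = 1 + 0.2·t(River) + 0.22·t(Marsh) + 0.3·t(Hillside)
t(Hillside) = 1 + 0.3·t(River) + 0.3·t(Marsh) + 0.18·t(Hillside)
Solving: t(River) = 4.2254, t(Marsh) = 3.9906, t(Hillside) = 4.2254.
Expected days from Marsh to Meadow: 3.9906.

3.9906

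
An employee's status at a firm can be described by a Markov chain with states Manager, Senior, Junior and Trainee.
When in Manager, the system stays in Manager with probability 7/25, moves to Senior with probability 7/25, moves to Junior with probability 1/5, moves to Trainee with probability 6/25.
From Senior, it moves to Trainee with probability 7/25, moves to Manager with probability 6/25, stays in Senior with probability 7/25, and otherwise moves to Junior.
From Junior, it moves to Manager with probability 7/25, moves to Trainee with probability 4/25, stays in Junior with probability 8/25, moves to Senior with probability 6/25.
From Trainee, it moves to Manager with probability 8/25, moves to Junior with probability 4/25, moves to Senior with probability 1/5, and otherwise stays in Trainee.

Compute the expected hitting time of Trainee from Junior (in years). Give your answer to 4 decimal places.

4.6968

Let t(s) be the expected number of years to first reach Trainee from state s, with t(Trainee) = 0. Conditioning on the first year:
t(Manager) = 1 + 0.28·t(Manager) + 0.28·t(Senior) + 0.2·t(Junior)
t(Senior) = 1 + 0.24·t(Manager) + 0.28·t(Senior) + 0.2·t(Junior)
t(Junior) = 1 + 0.28·t(Manager) + 0.24·t(Senior) + 0.32·t(Junior)
Solving: t(Manager) = 4.2982, t(Senior) = 4.1263, t(Junior) = 4.6968.
Expected years from Junior to Trainee: 4.6968.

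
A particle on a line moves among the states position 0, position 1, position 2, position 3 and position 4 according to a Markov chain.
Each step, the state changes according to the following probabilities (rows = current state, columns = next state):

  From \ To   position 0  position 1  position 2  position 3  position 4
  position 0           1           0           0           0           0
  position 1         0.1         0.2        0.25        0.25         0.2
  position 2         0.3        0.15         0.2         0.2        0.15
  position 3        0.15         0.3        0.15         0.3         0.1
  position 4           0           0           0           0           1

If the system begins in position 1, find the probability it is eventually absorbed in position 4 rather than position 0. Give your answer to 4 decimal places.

Let h(s) be the probability of absorption at position 4 starting from transient state s. Then h(position 4) = 1 and h(position 0) = 0. By first-step analysis:
h(position 1) = 0.1·0 + 0.2·h(position 1) + 0.25·h(position 2) + 0.25·h(position 3) + 0.2·1
h(position 2) = 0.3·0 + 0.15·h(position 1) + 0.2·h(position 2) + 0.2·h(position 3) + 0.15·1
h(position 3) = 0.15·0 + 0.3·h(position 1) + 0.15·h(position 2) + 0.3·h(position 3) + 0.1·1
Solving: h(position 1) = 0.5136, h(position 2) = 0.3957, h(position 3) = 0.4478.
Starting from position 1, the probability is 0.5136.

0.5136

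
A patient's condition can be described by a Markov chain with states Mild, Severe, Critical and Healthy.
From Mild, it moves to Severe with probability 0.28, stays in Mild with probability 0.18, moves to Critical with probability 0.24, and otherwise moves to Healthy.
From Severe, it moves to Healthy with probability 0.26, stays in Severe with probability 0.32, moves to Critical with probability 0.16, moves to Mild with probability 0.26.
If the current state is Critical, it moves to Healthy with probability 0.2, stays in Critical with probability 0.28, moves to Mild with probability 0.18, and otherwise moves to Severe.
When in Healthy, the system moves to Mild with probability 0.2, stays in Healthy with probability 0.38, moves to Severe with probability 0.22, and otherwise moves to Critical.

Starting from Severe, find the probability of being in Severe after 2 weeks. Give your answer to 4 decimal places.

0.2868

Propagate the distribution vector 2 weeks from Severe.
After 0 weeks: (0.0000, 1.0000, 0.0000, 0.0000)
After 1 week: (0.2600, 0.3200, 0.1600, 0.2600)
After 2 weeks: (0.2108, 0.2868, 0.2104, 0.2920)
P(in Severe after 2 weeks) = 0.2868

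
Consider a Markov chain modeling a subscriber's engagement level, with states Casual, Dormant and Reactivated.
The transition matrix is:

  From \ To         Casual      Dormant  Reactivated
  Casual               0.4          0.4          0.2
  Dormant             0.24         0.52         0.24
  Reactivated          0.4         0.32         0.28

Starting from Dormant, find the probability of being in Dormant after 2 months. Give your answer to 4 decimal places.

0.4432

Sum over the intermediate state after 1 month:
P = P(Dormant→Casual)·P(Casual→Dormant) + P(Dormant→Dormant)·P(Dormant→Dormant) + P(Dormant→Reactivated)·P(Reactivated→Dormant)
  = 0.24×0.4 + 0.52×0.52 + 0.24×0.32
  = 0.0960 + 0.2704 + 0.0768 = 0.4432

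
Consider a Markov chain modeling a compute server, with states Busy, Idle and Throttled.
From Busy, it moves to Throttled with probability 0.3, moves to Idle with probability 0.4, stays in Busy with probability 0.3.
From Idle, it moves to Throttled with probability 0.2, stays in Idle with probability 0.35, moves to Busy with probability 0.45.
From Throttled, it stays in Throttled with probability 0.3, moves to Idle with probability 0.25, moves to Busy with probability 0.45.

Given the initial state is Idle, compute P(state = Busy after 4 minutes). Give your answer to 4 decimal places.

Propagate the distribution vector 4 minutes from Idle.
After 0 minutes: (0.0000, 1.0000, 0.0000)
After 1 minute: (0.4500, 0.3500, 0.2000)
After 2 minutes: (0.3825, 0.3525, 0.2650)
After 3 minutes: (0.3926, 0.3426, 0.2648)
After 4 minutes: (0.3911, 0.3432, 0.2657)
P(in Busy after 4 minutes) = 0.3911

0.3911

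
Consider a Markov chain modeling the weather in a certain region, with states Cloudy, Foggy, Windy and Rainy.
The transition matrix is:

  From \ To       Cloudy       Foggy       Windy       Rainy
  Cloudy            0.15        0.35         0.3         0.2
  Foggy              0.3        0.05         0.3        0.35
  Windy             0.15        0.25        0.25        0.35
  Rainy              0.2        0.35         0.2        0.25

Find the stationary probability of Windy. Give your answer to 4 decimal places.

Let the stationary distribution be π with π = πP and π_1 + π_2 + π_3 + π_4 = 1.
π_1 = 0.15·π_1 + 0.3·π_2 + 0.15·π_3 + 0.2·π_4
π_2 = 0.35·π_1 + 0.05·π_2 + 0.25·π_3 + 0.35·π_4
π_3 = 0.3·π_1 + 0.3·π_2 + 0.25·π_3 + 0.2·π_4
Solving with the normalization constraint gives π = (0.2019, 0.2494, 0.2580, 0.2906).
So the stationary probability of Windy is 0.2580.

0.2580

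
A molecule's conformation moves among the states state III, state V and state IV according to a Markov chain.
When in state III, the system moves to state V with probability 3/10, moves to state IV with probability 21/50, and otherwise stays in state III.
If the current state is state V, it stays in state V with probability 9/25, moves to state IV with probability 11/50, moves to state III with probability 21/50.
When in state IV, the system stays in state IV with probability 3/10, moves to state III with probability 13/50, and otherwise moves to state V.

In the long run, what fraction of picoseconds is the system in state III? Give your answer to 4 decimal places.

Let the stationary distribution be π with π = πP and π_1 + π_2 + π_3 = 1.
π_1 = 0.28·π_1 + 0.42·π_2 + 0.26·π_3
π_2 = 0.3·π_1 + 0.36·π_2 + 0.44·π_3
Solving with the normalization constraint gives π = (0.3249, 0.3653, 0.3098).
So the stationary probability of state III is 0.3249.

0.3249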